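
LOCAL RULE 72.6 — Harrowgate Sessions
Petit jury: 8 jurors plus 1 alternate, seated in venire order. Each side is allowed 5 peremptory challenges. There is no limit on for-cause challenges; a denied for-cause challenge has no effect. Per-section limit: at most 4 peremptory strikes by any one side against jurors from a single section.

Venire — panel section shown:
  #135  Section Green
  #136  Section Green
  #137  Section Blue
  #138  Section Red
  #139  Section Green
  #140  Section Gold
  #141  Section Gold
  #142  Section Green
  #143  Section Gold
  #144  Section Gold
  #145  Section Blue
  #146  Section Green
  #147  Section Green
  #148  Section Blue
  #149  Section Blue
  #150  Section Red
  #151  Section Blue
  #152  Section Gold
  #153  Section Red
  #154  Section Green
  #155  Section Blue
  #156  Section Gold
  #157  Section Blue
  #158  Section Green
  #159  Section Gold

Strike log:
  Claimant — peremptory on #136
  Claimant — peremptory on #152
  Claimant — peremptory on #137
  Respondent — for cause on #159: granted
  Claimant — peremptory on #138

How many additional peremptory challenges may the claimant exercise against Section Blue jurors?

Claimant peremptories so far: #136, #152, #137, #138 — 4 of 5 used, 1 left overall.
Against Section Blue: #137 — 1 used; per-section cap 4 leaves 3.
Binding limit: min(1, 3) = 1.

1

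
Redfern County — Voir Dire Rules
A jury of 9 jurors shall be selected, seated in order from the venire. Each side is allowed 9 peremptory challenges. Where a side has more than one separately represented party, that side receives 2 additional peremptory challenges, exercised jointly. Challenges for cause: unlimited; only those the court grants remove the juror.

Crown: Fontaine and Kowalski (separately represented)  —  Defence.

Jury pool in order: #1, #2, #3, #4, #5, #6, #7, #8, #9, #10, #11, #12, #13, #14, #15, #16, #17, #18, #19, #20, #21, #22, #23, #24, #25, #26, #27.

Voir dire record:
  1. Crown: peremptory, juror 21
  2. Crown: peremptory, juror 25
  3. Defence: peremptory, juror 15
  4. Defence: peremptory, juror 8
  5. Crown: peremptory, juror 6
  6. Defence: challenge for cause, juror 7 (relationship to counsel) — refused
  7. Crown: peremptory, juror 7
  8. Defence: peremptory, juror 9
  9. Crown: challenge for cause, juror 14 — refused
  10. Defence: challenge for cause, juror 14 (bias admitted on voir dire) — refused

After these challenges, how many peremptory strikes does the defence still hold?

Defence allotment: 9.
Defence peremptories used: #15, #8, #9 — 3 (for-cause on #7, #14 don't count).
Remaining: 9 − 3 = 6.

6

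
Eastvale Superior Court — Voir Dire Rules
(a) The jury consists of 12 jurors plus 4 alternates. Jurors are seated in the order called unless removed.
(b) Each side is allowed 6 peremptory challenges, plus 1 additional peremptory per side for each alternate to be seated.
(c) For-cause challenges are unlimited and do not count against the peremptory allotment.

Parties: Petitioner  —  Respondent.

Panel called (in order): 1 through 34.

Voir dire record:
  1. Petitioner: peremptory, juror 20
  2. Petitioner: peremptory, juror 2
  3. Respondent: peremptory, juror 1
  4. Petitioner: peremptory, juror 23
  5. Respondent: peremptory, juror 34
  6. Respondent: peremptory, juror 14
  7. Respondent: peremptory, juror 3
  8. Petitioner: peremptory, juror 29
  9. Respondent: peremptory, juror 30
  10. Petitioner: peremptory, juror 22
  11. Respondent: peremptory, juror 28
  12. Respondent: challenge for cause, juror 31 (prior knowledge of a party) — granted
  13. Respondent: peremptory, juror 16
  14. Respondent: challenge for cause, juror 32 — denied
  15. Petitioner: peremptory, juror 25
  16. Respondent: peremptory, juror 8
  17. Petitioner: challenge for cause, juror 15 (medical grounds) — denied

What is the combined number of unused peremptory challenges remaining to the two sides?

Petitioner allotment: 6 base + 1 × 4 alternates = 10. Respondent allotment: 6 base + 1 × 4 alternates = 10.
Petitioner peremptories used: #20, #2, #23, #29, #22, #25 — 6 (the for-cause on #15 doesn't count).
Respondent peremptories used: #1, #34, #14, #3, #30, #28, #16, #8 — 8 (for-cause on #31, #32 don't count).
Remaining: (10 − 6) + (10 − 8) = 6.

6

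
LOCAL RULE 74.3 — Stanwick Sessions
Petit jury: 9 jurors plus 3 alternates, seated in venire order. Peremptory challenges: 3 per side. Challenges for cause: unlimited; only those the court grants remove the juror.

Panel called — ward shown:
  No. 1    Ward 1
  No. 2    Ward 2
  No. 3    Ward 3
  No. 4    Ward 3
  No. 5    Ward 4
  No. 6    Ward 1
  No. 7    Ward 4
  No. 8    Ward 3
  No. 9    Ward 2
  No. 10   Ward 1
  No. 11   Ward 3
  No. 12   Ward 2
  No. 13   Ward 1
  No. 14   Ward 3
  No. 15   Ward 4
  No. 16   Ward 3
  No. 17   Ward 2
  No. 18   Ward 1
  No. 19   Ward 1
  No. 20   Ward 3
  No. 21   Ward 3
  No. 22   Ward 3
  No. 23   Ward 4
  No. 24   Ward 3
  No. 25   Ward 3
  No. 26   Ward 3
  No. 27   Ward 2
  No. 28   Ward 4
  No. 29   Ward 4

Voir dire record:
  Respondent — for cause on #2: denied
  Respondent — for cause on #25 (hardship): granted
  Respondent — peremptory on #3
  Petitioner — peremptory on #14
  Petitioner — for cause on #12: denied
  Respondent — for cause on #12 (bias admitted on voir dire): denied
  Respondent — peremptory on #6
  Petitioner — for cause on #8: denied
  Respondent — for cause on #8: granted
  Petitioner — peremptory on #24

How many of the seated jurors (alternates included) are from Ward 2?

3

Removed: #3, #6, #8, #14, #24, #25.
Seated (12 incl. alternates): #1, #2, #4, #5, #7, #9, #10, #11, #12, #13, #15, #16.
Of those, in Ward 2: #2, #9, #12 → 3.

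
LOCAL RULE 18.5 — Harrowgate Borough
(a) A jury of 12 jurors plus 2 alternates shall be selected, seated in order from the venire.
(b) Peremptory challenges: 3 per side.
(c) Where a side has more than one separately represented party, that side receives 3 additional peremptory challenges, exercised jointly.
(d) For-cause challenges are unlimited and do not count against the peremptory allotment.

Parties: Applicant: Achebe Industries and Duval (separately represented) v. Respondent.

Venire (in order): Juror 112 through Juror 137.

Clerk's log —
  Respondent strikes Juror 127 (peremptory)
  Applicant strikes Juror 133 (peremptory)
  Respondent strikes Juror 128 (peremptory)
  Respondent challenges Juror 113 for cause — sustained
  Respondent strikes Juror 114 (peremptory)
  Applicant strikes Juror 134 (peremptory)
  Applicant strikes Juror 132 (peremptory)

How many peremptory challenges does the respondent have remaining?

0

Respondent allotment: 3.
Respondent peremptories used: #127, #128, #114 — 3 (the for-cause on #113 doesn't count).
Remaining: 3 − 3 = 0.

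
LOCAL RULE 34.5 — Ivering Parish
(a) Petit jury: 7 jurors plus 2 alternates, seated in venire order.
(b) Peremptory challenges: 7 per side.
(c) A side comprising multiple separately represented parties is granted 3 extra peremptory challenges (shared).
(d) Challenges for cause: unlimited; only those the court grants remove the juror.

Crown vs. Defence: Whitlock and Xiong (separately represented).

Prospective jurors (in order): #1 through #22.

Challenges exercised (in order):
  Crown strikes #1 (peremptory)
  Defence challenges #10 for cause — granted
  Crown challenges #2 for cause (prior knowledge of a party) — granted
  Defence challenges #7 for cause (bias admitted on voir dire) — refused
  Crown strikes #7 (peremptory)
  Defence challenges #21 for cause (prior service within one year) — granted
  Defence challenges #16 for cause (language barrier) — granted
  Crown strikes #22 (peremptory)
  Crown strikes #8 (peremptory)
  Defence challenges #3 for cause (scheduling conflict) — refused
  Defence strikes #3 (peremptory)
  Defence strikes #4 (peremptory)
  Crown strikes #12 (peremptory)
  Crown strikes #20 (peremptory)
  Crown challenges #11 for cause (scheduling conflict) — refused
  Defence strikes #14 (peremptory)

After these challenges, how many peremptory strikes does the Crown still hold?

1

Crown allotment: 7.
Crown peremptories used: #1, #7, #22, #8, #12, #20 — 6 (for-cause on #2, #11 don't count).
Remaining: 7 − 6 = 1.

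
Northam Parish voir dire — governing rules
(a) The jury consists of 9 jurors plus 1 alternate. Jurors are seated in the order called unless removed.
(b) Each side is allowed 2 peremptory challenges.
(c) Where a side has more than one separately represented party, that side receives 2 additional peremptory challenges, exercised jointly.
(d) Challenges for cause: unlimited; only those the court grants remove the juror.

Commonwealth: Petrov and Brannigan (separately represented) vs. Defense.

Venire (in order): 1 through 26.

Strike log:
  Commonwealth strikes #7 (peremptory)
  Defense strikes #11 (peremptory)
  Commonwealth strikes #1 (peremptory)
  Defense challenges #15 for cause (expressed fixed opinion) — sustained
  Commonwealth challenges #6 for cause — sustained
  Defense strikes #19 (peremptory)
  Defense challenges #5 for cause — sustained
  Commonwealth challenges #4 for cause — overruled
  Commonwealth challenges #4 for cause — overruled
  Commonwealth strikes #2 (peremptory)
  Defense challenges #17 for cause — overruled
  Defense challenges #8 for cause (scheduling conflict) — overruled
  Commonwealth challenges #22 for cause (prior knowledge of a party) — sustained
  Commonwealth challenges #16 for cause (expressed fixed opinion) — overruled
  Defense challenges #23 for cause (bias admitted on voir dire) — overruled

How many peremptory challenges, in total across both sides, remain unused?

1

Commonwealth allotment: 2 base + 2 multi-party = 4. Defense allotment: 2.
Commonwealth peremptories used: #7, #1, #2 — 3 (for-cause on #6, #4, #4, #22, #16 don't count).
Defense peremptories used: #11, #19 — 2 (for-cause on #15, #5, #17, #8, #23 don't count).
Remaining: (4 − 3) + (2 − 2) = 1.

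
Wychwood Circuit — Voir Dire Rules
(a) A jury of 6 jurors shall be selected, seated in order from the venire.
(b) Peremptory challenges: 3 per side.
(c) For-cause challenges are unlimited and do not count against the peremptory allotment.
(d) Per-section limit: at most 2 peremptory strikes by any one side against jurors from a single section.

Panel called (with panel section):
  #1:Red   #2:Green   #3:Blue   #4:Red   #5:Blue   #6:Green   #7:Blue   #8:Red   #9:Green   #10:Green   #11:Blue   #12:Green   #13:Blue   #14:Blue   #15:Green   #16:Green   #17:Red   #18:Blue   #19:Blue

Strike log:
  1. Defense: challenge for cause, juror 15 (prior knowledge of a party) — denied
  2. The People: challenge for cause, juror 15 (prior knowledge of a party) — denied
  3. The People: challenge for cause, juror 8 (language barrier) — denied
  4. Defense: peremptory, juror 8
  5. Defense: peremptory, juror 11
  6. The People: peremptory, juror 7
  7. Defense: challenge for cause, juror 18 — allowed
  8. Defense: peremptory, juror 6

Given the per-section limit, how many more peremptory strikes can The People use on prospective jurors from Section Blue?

1

The People peremptories so far: #7 — 1 of 3 used, 2 left overall.
Against Section Blue: #7 — 1 used; per-section cap 2 leaves 1.
Binding limit: min(2, 1) = 1.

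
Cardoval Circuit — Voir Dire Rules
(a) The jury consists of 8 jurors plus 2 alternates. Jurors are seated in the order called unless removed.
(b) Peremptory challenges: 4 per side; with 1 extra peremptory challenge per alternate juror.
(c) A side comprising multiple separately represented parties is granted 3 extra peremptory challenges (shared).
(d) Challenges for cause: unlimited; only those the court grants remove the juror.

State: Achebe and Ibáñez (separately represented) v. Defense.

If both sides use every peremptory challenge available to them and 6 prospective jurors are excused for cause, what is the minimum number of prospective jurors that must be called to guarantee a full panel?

Seats to fill: 8 + 2 alternates = 10.
Peremptories — State: 4 + 1×2 + 3 = 9; Defense: 4 + 1×2 = 6; total 15.
For-cause removals: 6.
Minimum venire: 10 + 15 + 6 = 31.

31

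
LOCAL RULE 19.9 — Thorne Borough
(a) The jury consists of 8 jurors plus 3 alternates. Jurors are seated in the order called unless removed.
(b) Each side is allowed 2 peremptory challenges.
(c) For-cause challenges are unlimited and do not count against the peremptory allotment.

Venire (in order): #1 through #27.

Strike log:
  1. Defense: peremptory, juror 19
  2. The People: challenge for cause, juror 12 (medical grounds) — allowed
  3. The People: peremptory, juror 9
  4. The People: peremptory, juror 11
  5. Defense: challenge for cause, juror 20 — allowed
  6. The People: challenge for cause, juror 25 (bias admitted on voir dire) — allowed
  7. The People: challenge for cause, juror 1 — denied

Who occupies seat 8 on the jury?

Removed: #9, #11, #12, #19, #20, #25. (#1 stays — for-cause denied.)
Filling seats in venire order through position 8: #1, #2, #3, #4, #5, #6, #7, #8.
So seat 8 is #8.

8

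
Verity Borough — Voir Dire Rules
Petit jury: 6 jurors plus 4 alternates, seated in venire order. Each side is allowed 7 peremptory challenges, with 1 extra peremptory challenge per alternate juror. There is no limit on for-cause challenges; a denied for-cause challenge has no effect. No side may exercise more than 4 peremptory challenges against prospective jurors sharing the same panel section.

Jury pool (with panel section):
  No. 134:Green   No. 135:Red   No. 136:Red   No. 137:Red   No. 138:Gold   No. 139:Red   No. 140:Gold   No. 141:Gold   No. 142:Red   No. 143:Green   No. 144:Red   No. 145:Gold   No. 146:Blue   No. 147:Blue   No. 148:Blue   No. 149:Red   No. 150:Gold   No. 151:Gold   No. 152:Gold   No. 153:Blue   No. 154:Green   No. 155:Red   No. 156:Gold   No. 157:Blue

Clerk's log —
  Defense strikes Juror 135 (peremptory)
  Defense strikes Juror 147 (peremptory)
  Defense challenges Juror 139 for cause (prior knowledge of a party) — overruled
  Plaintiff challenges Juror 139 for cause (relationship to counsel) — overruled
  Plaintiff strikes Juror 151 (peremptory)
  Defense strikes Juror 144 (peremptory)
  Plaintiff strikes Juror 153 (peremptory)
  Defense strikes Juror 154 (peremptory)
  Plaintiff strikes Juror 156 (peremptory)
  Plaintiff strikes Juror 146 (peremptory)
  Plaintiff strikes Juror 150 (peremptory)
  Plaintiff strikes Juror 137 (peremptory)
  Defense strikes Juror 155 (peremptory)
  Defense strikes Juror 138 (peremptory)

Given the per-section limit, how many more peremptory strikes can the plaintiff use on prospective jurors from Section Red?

Plaintiff peremptories so far: #151, #153, #156, #146, #150, #137 — 6 of 11 used, 5 left overall.
Against Section Red: #137 — 1 used; per-section cap 4 leaves 3.
Binding limit: min(5, 3) = 3.

3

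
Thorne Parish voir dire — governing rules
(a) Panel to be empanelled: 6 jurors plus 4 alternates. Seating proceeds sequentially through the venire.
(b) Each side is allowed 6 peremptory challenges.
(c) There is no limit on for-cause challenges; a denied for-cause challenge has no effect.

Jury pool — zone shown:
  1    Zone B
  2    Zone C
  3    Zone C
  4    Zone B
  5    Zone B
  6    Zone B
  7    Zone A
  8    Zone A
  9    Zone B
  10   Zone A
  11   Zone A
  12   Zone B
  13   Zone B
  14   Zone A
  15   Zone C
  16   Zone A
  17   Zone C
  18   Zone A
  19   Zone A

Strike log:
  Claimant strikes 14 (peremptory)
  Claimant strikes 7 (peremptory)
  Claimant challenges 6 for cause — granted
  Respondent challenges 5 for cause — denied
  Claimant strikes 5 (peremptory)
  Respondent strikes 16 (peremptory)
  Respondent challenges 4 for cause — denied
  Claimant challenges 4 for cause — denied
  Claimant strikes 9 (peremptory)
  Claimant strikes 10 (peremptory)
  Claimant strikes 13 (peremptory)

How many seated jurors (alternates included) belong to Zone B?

3

Removed: #5, #6, #7, #9, #10, #13, #14, #16.
Seated (10 incl. alternates): #1, #2, #3, #4, #8, #11, #12, #15, #17, #18.
Of those, in Zone B: #1, #4, #12 → 3.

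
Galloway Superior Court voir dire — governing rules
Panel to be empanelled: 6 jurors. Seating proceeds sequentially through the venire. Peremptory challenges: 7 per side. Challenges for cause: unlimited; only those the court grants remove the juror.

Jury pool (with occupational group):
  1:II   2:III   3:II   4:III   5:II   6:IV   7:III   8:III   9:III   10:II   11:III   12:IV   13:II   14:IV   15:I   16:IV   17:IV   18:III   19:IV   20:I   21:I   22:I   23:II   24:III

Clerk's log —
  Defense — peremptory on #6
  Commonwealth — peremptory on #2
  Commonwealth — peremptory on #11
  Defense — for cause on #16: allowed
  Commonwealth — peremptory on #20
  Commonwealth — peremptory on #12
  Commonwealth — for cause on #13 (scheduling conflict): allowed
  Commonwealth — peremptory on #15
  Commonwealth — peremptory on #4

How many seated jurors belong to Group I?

0

Removed: #2, #4, #6, #11, #12, #13, #15, #16, #20.
Seated jurors 1–6: #1, #3, #5, #7, #8, #9.
None of those are in Group I → 0.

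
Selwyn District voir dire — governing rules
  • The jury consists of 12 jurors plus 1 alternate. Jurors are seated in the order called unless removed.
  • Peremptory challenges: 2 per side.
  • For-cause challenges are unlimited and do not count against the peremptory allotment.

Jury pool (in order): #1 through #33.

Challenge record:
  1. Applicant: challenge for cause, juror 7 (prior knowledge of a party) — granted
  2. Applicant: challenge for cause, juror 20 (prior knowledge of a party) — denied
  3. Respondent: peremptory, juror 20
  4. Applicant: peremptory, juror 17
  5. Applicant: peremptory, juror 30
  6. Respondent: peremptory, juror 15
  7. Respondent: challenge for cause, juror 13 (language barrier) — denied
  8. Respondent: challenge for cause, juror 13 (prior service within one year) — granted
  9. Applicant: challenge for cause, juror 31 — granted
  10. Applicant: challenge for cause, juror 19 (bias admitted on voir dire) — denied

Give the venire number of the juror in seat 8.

Removed: #7, #13, #15, #17, #20, #30, #31. (#19 stays — for-cause denied.)
Filling seats in venire order through position 8: #1, #2, #3, #4, #5, #6, #8, #9.
So seat 8 is #9.

9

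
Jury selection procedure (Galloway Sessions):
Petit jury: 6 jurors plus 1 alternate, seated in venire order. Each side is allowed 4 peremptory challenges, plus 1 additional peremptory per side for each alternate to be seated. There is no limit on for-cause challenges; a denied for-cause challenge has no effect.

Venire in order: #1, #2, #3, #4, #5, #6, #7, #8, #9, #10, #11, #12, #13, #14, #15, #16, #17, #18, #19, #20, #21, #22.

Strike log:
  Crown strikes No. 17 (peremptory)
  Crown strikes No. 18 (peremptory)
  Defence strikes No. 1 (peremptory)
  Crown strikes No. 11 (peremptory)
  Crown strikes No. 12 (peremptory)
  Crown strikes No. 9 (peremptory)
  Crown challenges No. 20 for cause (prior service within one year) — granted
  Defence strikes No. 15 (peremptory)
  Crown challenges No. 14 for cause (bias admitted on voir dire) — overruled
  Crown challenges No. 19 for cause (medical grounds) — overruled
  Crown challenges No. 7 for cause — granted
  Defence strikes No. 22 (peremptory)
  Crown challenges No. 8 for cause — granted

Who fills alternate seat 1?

13

Removed: #1, #7, #8, #9, #11, #12, #15, #17, #18, #20, #22. (#14, #19 stay — for-cause denied.)
Seating in order: seats 1–6 → #2, #3, #4, #5, #6, #10; alternates → #13.
So alternate 1 is #13.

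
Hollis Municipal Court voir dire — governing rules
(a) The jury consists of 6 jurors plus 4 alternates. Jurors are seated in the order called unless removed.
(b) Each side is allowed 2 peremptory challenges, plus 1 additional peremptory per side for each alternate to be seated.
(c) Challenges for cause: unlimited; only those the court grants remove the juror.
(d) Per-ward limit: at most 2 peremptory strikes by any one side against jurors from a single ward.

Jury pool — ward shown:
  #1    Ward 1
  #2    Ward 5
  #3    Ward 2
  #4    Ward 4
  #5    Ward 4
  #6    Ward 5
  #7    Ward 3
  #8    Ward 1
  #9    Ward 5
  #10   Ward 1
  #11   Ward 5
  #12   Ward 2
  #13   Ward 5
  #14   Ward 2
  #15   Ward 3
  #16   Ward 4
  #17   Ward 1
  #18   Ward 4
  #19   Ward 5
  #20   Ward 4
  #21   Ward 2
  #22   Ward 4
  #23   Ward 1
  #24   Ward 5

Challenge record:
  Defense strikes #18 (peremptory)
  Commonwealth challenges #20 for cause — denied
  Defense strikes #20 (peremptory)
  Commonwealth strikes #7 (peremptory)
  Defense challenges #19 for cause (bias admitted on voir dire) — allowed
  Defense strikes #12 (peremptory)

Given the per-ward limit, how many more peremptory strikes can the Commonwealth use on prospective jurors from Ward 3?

1

Commonwealth peremptories so far: #7 — 1 of 6 used, 5 left overall.
Against Ward 3: #7 — 1 used; per-ward cap 2 leaves 1.
Binding limit: min(5, 1) = 1.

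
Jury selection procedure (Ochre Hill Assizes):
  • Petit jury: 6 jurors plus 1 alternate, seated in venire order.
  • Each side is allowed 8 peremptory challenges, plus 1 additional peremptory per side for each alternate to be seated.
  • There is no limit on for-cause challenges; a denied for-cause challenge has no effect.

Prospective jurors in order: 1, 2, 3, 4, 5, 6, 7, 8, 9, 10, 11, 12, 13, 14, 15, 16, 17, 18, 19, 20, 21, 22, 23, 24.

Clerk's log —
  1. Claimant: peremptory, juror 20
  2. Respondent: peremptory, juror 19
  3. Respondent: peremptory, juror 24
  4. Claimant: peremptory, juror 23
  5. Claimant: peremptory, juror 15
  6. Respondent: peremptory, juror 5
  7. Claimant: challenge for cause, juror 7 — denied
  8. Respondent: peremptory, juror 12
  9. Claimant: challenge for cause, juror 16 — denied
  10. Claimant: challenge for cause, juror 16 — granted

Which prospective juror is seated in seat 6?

Removed: #5, #12, #15, #16, #19, #20, #23, #24. (#7 stays — for-cause denied.)
Seating in order: seats 1–6 → #1, #2, #3, #4, #6, #7; alternates → #8.
So seat 6 is #7.

7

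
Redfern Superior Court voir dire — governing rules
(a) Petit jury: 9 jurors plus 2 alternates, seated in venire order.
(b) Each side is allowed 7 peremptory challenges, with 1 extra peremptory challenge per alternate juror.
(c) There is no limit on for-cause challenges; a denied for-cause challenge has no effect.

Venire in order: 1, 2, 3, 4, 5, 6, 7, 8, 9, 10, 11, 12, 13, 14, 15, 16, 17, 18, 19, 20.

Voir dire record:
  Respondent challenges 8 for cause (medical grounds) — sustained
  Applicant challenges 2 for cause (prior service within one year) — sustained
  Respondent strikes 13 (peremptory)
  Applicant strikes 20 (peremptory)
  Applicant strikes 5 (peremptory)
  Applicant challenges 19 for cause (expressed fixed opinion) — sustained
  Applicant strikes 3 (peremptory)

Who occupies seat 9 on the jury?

14

Removed: #2, #3, #5, #8, #13, #19, #20.
Seating in order: seats 1–9 → #1, #4, #6, #7, #9, #10, #11, #12, #14; alternates → #15, #16.
So seat 9 is #14.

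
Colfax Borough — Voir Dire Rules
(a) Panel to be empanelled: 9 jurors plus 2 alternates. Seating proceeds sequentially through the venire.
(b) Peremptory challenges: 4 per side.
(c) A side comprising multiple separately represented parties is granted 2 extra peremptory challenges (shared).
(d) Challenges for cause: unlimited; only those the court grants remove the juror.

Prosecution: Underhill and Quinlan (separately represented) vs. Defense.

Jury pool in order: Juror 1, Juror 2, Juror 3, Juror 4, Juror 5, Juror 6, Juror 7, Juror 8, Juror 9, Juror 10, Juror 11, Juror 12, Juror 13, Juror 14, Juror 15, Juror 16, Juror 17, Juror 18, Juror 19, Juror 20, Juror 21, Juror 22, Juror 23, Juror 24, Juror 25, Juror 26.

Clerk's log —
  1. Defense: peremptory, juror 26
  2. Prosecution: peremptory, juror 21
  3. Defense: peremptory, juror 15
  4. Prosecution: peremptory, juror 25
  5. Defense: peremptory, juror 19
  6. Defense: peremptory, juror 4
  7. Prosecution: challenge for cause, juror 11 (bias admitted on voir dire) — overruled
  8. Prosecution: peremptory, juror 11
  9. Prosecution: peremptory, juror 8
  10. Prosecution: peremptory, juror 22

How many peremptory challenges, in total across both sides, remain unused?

1

Prosecution allotment: 4 base + 2 multi-party = 6. Defense allotment: 4.
Prosecution peremptories used: #21, #25, #11, #8, #22 — 5 (the for-cause on #11 doesn't count).
Defense peremptories used: #26, #15, #19, #4 — 4.
Remaining: (6 − 5) + (4 − 4) = 1.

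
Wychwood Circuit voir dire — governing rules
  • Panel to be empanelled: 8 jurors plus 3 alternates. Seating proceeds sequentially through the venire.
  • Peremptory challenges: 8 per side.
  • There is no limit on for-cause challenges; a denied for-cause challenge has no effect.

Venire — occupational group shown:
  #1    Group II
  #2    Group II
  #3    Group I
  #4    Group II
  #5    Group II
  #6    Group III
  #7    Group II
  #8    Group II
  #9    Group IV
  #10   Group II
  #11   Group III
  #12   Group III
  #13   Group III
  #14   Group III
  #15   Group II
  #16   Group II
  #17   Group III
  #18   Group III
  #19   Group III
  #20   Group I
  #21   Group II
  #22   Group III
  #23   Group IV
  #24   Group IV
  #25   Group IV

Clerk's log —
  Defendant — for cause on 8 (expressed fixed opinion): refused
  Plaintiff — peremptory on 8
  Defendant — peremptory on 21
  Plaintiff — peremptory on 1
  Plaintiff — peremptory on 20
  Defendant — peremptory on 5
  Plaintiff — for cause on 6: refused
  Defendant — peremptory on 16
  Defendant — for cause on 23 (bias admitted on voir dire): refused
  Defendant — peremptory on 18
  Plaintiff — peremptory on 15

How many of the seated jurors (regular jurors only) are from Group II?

Removed: #1, #5, #8, #15, #16, #18, #20, #21.
Seated jurors 1–8: #2, #3, #4, #6, #7, #9, #10, #11 (alternates #12, #13, #14 not counted).
Of those, in Group II: #2, #4, #7, #10 → 4.

4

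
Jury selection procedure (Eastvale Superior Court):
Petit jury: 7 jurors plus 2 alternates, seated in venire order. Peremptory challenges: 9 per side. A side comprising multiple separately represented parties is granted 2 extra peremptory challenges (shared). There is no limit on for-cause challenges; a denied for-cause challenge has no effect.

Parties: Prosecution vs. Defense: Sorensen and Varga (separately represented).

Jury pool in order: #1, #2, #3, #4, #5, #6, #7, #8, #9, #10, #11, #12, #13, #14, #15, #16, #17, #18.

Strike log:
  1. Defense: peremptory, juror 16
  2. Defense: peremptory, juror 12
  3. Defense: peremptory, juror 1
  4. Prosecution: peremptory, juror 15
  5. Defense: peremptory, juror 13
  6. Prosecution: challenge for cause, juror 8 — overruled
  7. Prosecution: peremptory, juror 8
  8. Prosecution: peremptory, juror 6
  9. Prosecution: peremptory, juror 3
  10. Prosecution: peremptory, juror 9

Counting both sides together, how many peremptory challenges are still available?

11

Prosecution allotment: 9. Defense allotment: 9 base + 2 multi-party = 11.
Prosecution peremptories used: #15, #8, #6, #3, #9 — 5 (the for-cause on #8 doesn't count).
Defense peremptories used: #16, #12, #1, #13 — 4.
Remaining: (9 − 5) + (11 − 4) = 11.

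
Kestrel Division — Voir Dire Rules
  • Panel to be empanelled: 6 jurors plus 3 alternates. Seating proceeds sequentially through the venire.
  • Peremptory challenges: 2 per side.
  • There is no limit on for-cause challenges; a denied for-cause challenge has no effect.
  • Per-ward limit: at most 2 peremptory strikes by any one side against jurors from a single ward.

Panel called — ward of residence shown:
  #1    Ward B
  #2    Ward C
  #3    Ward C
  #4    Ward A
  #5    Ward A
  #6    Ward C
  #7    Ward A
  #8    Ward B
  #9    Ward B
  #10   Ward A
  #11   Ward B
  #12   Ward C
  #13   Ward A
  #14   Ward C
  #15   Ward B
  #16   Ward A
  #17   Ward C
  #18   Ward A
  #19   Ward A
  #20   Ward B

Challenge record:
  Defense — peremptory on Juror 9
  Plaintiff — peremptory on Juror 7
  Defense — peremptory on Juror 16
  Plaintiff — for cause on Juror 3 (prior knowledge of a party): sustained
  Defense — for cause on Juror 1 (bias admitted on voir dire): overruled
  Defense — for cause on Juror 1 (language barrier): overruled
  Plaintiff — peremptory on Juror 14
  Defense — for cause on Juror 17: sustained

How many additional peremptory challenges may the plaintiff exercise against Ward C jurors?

0

Plaintiff peremptories so far: #7, #14 — 2 of 2 used, 0 left overall.
Against Ward C: #14 — 1 used; per-ward cap 2 leaves 1.
Binding limit: min(0, 1) = 0.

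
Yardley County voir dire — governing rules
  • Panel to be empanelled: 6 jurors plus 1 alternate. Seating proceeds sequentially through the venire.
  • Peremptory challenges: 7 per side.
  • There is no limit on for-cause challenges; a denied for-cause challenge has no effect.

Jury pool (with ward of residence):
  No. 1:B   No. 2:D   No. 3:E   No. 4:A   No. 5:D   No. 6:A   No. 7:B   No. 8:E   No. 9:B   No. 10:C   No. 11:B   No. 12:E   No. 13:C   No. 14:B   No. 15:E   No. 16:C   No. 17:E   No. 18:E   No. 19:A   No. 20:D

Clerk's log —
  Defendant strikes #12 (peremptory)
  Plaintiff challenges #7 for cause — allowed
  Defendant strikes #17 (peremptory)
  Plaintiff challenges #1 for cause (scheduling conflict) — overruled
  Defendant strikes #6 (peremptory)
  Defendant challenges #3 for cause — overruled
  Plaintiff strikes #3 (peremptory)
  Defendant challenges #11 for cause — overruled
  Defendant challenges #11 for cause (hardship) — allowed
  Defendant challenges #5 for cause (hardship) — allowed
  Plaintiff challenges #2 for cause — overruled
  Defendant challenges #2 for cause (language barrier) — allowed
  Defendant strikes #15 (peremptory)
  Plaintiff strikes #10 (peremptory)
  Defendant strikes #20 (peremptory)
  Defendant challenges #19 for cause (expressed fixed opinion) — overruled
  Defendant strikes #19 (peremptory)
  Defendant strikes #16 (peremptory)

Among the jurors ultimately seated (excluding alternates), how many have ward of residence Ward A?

1

Removed: #2, #3, #5, #6, #7, #10, #11, #12, #15, #16, #17, #19, #20.
Seated jurors 1–6: #1, #4, #8, #9, #13, #14 (alternates #18 not counted).
Of those, in Ward A: #4 → 1.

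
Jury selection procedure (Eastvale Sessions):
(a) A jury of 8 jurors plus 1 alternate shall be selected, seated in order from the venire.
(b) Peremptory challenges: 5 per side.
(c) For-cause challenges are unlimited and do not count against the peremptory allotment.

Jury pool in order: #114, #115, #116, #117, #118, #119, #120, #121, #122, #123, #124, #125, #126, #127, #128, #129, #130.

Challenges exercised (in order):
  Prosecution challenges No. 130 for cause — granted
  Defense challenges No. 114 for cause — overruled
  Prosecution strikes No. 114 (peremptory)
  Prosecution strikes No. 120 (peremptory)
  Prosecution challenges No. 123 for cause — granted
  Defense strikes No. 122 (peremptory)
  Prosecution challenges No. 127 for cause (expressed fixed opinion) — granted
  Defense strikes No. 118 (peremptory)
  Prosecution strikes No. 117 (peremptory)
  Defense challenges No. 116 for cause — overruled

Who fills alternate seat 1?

Removed: #114, #117, #118, #120, #122, #123, #127, #130. (#116 stays — for-cause denied.)
Seating in order: seats 1–8 → #115, #116, #119, #121, #124, #125, #126, #128; alternates → #129.
So alternate 1 is #129.

129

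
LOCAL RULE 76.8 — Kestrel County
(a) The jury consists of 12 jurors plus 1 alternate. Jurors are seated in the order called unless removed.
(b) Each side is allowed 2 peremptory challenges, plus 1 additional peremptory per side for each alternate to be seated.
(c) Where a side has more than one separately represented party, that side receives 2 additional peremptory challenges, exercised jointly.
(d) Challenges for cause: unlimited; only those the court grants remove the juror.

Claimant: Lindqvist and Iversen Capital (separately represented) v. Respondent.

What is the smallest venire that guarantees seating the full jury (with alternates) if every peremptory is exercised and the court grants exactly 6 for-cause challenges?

Seats to fill: 12 + 1 alternates = 13.
Peremptories — Claimant: 2 + 1×1 + 2 = 5; Respondent: 2 + 1×1 = 3; total 8.
For-cause removals: 6.
Minimum venire: 13 + 8 + 6 = 27.

27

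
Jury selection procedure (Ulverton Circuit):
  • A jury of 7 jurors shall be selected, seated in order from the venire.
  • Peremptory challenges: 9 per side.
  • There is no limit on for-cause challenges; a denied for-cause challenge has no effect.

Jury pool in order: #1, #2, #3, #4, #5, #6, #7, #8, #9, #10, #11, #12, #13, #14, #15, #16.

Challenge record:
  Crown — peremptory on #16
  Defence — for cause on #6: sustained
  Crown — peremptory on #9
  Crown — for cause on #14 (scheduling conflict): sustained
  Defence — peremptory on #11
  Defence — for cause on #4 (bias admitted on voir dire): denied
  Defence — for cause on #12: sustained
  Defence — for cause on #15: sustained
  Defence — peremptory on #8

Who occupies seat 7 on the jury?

10

Removed: #6, #8, #9, #11, #12, #14, #15, #16. (#4 stays — for-cause denied.)
Filling seats in venire order through position 7: #1, #2, #3, #4, #5, #7, #10.
So seat 7 is #10.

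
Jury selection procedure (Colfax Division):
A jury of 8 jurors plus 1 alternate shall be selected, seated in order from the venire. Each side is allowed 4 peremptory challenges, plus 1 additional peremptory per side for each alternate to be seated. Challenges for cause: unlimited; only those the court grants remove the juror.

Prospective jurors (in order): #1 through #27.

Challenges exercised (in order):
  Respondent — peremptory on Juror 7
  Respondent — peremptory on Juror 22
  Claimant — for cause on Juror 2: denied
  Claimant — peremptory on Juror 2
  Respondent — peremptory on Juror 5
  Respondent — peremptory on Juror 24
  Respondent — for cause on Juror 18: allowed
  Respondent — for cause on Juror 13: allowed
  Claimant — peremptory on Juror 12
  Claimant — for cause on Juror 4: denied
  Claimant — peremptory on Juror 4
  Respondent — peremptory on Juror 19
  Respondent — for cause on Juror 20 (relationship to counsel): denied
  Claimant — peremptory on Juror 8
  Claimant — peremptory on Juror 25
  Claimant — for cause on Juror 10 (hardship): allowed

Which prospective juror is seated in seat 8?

16

Removed: #2, #4, #5, #7, #8, #10, #12, #13, #18, #19, #22, #24, #25. (#20 stays — for-cause denied.)
Seating in order: seats 1–8 → #1, #3, #6, #9, #11, #14, #15, #16; alternates → #17.
So seat 8 is #16.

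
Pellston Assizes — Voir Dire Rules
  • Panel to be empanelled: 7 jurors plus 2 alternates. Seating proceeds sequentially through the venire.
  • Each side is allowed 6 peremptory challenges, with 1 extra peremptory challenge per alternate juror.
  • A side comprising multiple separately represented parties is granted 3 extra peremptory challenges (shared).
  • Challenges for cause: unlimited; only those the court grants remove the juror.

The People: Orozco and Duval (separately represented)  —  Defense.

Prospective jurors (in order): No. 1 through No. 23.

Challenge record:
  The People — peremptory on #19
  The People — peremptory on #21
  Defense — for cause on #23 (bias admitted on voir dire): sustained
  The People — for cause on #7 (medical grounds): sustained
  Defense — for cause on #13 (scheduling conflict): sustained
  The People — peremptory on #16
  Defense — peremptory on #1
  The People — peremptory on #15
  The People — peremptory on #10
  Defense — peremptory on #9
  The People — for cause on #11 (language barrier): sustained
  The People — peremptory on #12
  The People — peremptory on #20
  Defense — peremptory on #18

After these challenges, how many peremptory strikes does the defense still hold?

5

Defense allotment: 6 base + 1 × 2 alternates = 8.
Defense peremptories used: #1, #9, #18 — 3 (for-cause on #23, #13 don't count).
Remaining: 8 − 3 = 5.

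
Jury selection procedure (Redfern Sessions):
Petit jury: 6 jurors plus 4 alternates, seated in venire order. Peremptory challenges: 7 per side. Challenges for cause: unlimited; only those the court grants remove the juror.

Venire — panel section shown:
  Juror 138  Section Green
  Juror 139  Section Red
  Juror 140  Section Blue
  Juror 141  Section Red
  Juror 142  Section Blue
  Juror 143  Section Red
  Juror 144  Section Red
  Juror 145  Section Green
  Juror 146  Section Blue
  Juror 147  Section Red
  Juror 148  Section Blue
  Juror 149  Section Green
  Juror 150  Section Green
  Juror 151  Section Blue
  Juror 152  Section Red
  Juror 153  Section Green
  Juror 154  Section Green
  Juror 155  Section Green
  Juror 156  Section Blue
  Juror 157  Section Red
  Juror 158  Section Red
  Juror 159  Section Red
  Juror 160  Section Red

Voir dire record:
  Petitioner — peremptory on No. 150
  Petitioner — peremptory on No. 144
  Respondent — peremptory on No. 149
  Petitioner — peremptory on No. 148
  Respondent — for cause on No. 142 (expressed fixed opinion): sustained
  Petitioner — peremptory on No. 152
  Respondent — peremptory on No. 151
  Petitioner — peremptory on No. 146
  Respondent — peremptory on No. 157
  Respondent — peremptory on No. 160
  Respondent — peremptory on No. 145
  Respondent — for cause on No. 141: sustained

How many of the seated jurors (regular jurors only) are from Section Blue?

Removed: #141, #142, #144, #145, #146, #148, #149, #150, #151, #152, #157, #160.
Seated jurors 1–6: #138, #139, #140, #143, #147, #153 (alternates #154, #155, #156, #158 not counted).
Of those, in Section Blue: #140 → 1.

1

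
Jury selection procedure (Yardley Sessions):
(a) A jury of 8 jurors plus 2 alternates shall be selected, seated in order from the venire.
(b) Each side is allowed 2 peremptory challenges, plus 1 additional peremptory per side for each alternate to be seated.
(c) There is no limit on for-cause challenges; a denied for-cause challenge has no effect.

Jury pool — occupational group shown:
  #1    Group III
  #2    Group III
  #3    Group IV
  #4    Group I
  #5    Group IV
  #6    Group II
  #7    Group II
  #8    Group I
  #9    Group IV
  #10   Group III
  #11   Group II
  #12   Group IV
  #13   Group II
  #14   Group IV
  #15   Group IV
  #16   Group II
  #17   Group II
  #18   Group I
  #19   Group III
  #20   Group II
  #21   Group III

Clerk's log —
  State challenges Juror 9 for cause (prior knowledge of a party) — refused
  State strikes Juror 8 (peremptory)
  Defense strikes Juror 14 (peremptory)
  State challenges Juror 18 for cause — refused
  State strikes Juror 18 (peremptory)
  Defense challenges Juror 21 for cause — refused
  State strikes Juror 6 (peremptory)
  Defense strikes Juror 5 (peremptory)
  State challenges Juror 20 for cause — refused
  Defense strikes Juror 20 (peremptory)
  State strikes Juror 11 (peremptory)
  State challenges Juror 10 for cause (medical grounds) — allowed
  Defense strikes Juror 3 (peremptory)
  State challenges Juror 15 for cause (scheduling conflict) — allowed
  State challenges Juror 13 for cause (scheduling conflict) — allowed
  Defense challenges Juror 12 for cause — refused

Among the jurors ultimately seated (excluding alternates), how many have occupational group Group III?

2

Removed: #3, #5, #6, #8, #10, #11, #13, #14, #15, #18, #20.
Seated jurors 1–8: #1, #2, #4, #7, #9, #12, #16, #17 (alternates #19, #21 not counted).
Of those, in Group III: #1, #2 → 2.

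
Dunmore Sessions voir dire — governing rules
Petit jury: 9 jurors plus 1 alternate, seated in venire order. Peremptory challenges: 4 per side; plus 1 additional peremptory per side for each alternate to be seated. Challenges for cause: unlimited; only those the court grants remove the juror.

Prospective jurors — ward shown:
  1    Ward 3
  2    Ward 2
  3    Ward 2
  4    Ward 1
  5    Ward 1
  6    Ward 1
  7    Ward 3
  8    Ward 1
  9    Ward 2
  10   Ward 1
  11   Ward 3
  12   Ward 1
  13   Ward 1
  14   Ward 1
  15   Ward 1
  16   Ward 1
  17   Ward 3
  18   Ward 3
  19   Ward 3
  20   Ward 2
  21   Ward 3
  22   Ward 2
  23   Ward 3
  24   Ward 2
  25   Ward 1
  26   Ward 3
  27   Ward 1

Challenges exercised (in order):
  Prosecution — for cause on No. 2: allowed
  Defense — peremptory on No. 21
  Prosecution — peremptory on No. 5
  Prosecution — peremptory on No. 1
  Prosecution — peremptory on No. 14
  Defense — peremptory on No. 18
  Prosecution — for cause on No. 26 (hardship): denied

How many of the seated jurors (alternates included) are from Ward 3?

Removed: #1, #2, #5, #14, #18, #21.
Seated (10 incl. alternates): #3, #4, #6, #7, #8, #9, #10, #11, #12, #13.
Of those, in Ward 3: #7, #11 → 2.

2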